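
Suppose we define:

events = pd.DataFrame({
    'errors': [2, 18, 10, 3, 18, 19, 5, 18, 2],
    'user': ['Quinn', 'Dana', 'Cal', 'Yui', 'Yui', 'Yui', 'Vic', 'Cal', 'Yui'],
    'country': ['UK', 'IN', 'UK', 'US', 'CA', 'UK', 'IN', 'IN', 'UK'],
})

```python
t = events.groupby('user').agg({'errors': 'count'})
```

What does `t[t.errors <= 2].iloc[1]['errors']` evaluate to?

1

group by user, count of errors:
       errors
user         
Cal         2
Dana        1
Quinn       1
Vic         1
Yui         4
filter rows where errors <= 2:
       errors
user         
Cal         2
Dana        1
Quinn       1
Vic         1
The value at position 1, column 'errors' is 1.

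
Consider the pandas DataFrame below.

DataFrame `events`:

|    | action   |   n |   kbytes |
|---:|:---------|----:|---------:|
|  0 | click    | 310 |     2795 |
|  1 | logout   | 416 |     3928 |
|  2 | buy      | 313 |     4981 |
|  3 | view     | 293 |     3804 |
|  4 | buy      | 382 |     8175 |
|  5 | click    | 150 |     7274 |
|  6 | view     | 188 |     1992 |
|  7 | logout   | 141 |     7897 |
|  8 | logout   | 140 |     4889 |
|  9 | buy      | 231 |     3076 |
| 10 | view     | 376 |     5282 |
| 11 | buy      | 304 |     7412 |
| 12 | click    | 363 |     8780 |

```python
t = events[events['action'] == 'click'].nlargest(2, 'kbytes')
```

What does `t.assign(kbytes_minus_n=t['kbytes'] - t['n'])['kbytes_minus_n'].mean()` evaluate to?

filter rows where action == 'click':
   action    n  kbytes
0   click  310    2795
5   click  150    7274
12  click  363    8780
take 2 rows with largest kbytes:
   action    n  kbytes
12  click  363    8780
5   click  150    7274
add column kbytes_minus_n = t['kbytes'] - t['n']:
   action    n  kbytes  kbytes_minus_n
12  click  363    8780            8417
5   click  150    7274            7124

7770.5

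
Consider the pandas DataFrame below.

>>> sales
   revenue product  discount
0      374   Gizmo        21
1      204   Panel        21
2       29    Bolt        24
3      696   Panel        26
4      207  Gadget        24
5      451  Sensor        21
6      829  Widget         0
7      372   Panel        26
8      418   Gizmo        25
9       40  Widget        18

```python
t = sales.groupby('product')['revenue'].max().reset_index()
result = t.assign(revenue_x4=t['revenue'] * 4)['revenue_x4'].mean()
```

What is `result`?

1753.33333333

group by product, max of revenue:
product
Bolt       29
Gadget    207
Gizmo     418
Panel     696
Sensor    451
Widget    829
Name: revenue, dtype: int64
reset_index():
  product  revenue
0    Bolt       29
1  Gadget      207
2   Gizmo      418
3   Panel      696
4  Sensor      451
5  Widget      829
add column revenue_x4 = t['revenue'] * 4:
  product  revenue  revenue_x4
0    Bolt       29         116
1  Gadget      207         828
2   Gizmo      418        1672
3   Panel      696        2784
4  Sensor      451        1804
5  Widget      829        3316
mean of column 'revenue_x4' → 1753.33333333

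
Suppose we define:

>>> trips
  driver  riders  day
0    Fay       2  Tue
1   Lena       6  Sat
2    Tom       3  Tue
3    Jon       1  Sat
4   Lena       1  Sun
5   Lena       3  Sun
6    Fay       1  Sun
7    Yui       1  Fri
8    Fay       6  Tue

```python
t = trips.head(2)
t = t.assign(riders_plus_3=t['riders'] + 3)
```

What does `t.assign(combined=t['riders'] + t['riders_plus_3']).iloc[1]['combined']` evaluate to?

15

take first 2 rows:
  driver  riders  day
0    Fay       2  Tue
1   Lena       6  Sat
add column riders_plus_3 = t['riders'] + 3:
  driver  riders  day  riders_plus_3
0    Fay       2  Tue              5
1   Lena       6  Sat              9
add column combined = t['riders'] + t['riders_plus_3']:
  driver  riders  day  riders_plus_3  combined
0    Fay       2  Tue              5         7
1   Lena       6  Sat              9        15
value at position 1, column 'combined' → 15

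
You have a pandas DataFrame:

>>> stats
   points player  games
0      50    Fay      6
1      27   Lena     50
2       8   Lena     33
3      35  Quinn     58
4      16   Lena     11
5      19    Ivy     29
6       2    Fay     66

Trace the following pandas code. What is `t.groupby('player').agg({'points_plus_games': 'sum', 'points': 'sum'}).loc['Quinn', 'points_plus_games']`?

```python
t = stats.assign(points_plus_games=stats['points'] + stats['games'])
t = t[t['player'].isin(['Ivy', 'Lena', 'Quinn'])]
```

93

add column points_plus_games = stats['points'] + stats['games']:
   points player  games  points_plus_games
0      50    Fay      6                 56
1      27   Lena     50                 77
2       8   Lena     33                 41
3      35  Quinn     58                 93
4      16   Lena     11                 27
5      19    Ivy     29                 48
6       2    Fay     66                 68
filter rows where player in ['Ivy', 'Lena', 'Quinn']:
   points player  games  points_plus_games
1      27   Lena     50                 77
2       8   Lena     33                 41
3      35  Quinn     58                 93
4      16   Lena     11                 27
5      19    Ivy     29                 48
group by player: sum(points_plus_games), sum(points):
        points_plus_games  points
player                           
Ivy                    48      19
Lena                  145      51
Quinn                  93      35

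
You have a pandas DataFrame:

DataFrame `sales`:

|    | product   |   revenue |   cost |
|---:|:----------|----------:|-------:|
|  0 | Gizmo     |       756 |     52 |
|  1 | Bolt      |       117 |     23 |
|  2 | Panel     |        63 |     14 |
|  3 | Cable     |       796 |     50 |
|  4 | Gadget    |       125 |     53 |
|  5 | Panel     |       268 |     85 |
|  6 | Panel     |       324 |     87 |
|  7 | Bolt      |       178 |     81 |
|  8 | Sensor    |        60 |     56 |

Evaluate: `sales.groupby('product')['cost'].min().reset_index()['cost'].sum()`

group by product, min of cost:
product
Bolt      23
Cable     50
Gadget    53
Gizmo     52
Panel     14
Sensor    56
Name: cost, dtype: int64
reset_index():
  product  cost
0    Bolt    23
1   Cable    50
2  Gadget    53
3   Gizmo    52
4   Panel    14
5  Sensor    56
Then the sum of column 'cost': 248

248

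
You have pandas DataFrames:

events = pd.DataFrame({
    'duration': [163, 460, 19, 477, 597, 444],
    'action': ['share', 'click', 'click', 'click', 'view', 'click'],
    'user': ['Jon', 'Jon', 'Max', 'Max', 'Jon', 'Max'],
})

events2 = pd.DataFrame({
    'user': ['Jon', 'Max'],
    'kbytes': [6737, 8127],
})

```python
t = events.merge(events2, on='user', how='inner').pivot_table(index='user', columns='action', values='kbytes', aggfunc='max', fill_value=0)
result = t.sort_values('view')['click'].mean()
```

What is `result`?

merge on 'user' (how='inner') → 6 rows:
   duration action user  kbytes
0       163  share  Jon    6737
1       460  click  Jon    6737
2        19  click  Max    8127
3       477  click  Max    8127
4       597   view  Jon    6737
5       444  click  Max    8127
pivot: rows=user, cols=action, max(kbytes):
action  click  share  view
user                      
Jon      6737   6737  6737
Max      8127      0     0
sort by view:
action  click  share  view
user                      
Max      8127      0     0
Jon      6737   6737  6737

7432.0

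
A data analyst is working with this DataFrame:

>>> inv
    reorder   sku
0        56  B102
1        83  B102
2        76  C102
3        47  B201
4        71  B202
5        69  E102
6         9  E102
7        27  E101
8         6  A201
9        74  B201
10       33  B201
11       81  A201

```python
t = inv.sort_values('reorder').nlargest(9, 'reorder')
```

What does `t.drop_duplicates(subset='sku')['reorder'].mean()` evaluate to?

75.6666666667

sort by reorder:
    reorder   sku
8         6  A201
6         9  E102
7        27  E101
10       33  B201
3        47  B201
0        56  B102
5        69  E102
4        71  B202
9        74  B201
2        76  C102
11       81  A201
1        83  B102
take 9 rows with largest reorder:
    reorder   sku
1        83  B102
11       81  A201
2        76  C102
9        74  B201
4        71  B202
5        69  E102
0        56  B102
3        47  B201
10       33  B201
drop duplicate sku (keep=first):
    reorder   sku
1        83  B102
11       81  A201
2        76  C102
9        74  B201
4        71  B202
5        69  E102
The mean of column 'reorder' is 75.6666666667.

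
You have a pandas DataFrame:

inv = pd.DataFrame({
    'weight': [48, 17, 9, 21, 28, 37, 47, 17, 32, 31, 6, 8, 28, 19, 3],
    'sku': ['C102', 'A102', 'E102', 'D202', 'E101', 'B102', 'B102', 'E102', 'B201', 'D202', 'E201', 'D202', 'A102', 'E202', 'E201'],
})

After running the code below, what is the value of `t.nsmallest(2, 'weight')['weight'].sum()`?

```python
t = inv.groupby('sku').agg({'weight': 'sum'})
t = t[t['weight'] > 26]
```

group by sku, sum of weight:
      weight
sku         
A102      45
B102      84
B201      32
C102      48
D202      60
E101      28
E102      26
E201       9
E202      19
filter rows where weight > 26:
      weight
sku         
A102      45
B102      84
B201      32
C102      48
D202      60
E101      28
take 2 rows with smallest weight:
      weight
sku         
E101      28
B201      32
The sum of column 'weight' is 60.

60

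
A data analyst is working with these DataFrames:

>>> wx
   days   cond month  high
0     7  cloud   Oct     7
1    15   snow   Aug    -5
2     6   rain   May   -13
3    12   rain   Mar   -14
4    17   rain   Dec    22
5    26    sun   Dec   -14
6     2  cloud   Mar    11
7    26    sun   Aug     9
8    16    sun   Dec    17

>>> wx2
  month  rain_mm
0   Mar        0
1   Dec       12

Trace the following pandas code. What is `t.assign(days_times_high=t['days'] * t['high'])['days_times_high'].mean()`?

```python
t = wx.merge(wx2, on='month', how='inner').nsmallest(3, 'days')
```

42.0

merge on 'month' (how='inner') → 5 rows:
   days   cond month  high  rain_mm
0    12   rain   Mar   -14        0
1    17   rain   Dec    22       12
2    26    sun   Dec   -14       12
3     2  cloud   Mar    11        0
4    16    sun   Dec    17       12
take 3 rows with smallest days:
   days   cond month  high  rain_mm
3     2  cloud   Mar    11        0
0    12   rain   Mar   -14        0
4    16    sun   Dec    17       12
add column days_times_high = t['days'] * t['high']:
   days   cond month  high  rain_mm  days_times_high
3     2  cloud   Mar    11        0               22
0    12   rain   Mar   -14        0             -168
4    16    sun   Dec    17       12              272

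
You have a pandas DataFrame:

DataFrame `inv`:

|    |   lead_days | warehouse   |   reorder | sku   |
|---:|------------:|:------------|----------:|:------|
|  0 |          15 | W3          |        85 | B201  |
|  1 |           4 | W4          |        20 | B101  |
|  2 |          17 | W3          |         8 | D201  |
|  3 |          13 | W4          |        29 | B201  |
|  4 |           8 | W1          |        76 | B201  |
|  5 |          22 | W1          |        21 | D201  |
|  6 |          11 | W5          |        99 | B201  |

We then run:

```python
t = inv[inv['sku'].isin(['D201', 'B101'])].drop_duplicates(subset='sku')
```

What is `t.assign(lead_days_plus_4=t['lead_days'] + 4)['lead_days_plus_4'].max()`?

21

filter rows where sku in ['D201', 'B101']:
   lead_days warehouse  reorder   sku
1          4        W4       20  B101
2         17        W3        8  D201
5         22        W1       21  D201
drop duplicate sku (keep=first):
   lead_days warehouse  reorder   sku
1          4        W4       20  B101
2         17        W3        8  D201
add column lead_days_plus_4 = t['lead_days'] + 4:
   lead_days warehouse  reorder   sku  lead_days_plus_4
1          4        W4       20  B101                 8
2         17        W3        8  D201                21
Reading off the max of column 'lead_days_plus_4', we get 21.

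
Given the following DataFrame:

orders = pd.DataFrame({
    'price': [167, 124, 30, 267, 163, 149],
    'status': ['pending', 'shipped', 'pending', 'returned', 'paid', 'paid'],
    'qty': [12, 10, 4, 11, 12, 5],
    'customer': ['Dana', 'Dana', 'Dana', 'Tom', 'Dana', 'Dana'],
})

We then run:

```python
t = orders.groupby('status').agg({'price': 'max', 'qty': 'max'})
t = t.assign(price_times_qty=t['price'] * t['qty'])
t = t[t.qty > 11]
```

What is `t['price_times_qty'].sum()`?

3960

group by status: max(price), max(qty):
          price  qty
status              
paid        163   12
pending     167   12
returned    267   11
shipped     124   10
add column price_times_qty = t['price'] * t['qty']:
          price  qty  price_times_qty
status                               
paid        163   12             1956
pending     167   12             2004
returned    267   11             2937
shipped     124   10             1240
filter rows where qty > 11:
         price  qty  price_times_qty
status                              
paid       163   12             1956
pending    167   12             2004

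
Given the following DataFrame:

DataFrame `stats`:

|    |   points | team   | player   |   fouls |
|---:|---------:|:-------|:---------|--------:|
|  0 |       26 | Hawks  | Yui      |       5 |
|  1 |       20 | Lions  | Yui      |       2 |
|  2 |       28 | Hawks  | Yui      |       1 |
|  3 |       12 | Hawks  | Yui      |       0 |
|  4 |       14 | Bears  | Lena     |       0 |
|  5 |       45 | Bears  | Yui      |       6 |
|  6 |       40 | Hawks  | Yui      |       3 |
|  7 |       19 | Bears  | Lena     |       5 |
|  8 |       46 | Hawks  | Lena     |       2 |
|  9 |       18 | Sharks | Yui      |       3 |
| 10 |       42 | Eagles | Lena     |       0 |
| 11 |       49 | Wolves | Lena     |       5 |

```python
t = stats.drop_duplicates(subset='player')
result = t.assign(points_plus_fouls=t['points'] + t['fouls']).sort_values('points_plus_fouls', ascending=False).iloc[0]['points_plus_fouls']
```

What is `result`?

drop duplicate player (keep=first):
   points   team player  fouls
0      26  Hawks    Yui      5
4      14  Bears   Lena      0
add column points_plus_fouls = t['points'] + t['fouls']:
   points   team player  fouls  points_plus_fouls
0      26  Hawks    Yui      5                 31
4      14  Bears   Lena      0                 14
sort by points_plus_fouls descending:
   points   team player  fouls  points_plus_fouls
0      26  Hawks    Yui      5                 31
4      14  Bears   Lena      0                 14
Then the value at position 0, column 'points_plus_fouls': 31

31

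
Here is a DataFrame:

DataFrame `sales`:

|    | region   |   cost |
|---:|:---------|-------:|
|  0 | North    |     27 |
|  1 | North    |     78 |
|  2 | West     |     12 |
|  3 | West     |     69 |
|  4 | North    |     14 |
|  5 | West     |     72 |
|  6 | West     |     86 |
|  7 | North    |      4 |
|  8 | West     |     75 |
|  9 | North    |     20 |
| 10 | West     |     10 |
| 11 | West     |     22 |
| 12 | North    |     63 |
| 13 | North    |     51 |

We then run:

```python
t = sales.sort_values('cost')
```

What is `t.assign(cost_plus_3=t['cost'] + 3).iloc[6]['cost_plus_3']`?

sort by cost:
   region  cost
7   North     4
10   West    10
2    West    12
4   North    14
9   North    20
11   West    22
0   North    27
13  North    51
12  North    63
3    West    69
5    West    72
8    West    75
1   North    78
6    West    86
add column cost_plus_3 = t['cost'] + 3:
   region  cost  cost_plus_3
7   North     4            7
10   West    10           13
2    West    12           15
4   North    14           17
9   North    20           23
11   West    22           25
0   North    27           30
13  North    51           54
12  North    63           66
3    West    69           72
5    West    72           75
8    West    75           78
1   North    78           81
6    West    86           89
Hence 30.

30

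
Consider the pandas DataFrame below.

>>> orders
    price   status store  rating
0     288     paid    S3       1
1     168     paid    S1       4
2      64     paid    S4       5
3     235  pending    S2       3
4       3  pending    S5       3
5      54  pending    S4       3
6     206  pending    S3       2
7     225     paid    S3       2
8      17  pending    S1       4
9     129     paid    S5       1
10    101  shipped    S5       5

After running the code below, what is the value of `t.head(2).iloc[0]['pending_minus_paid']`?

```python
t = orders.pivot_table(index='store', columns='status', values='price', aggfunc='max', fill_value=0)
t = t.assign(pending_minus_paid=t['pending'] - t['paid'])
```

-151

pivot: rows=store, cols=status, max(price):
status  paid  pending  shipped
store                         
S1       168       17        0
S2         0      235        0
S3       288      206        0
S4        64       54        0
S5       129        3      101
add column pending_minus_paid = t['pending'] - t['paid']:
status  paid  pending  shipped  pending_minus_paid
store                                             
S1       168       17        0                -151
S2         0      235        0                 235
S3       288      206        0                 -82
S4        64       54        0                 -10
S5       129        3      101                -126
take first 2 rows:
status  paid  pending  shipped  pending_minus_paid
store                                             
S1       168       17        0                -151
S2         0      235        0                 235
value at position 0, column 'pending_minus_paid' → -151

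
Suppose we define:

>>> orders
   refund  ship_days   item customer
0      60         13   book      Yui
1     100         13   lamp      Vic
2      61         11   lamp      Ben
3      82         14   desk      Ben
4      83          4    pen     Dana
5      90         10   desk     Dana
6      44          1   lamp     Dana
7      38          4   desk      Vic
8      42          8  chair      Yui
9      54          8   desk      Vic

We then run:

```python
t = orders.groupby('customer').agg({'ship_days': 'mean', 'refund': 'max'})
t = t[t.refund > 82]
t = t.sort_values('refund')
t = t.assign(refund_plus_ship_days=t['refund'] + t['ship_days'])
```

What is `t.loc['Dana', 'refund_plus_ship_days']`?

95.0

group by customer: mean(ship_days), max(refund):
          ship_days  refund
customer                   
Ben       12.500000      82
Dana       5.000000      90
Vic        8.333333     100
Yui       10.500000      60
filter rows where refund > 82:
          ship_days  refund
customer                   
Dana       5.000000      90
Vic        8.333333     100
sort by refund:
          ship_days  refund
customer                   
Dana       5.000000      90
Vic        8.333333     100
add column refund_plus_ship_days = t['refund'] + t['ship_days']:
          ship_days  refund  refund_plus_ship_days
customer                                          
Dana       5.000000      90              95.000000
Vic        8.333333     100             108.333333
So loc['Dana', 'refund_plus_ship_days'] = 95.0.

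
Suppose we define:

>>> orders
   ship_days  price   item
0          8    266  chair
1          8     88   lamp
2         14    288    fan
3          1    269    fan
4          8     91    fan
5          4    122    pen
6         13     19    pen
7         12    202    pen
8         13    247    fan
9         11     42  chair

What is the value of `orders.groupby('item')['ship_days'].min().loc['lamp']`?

group by item, min of ship_days:
item
chair    8
fan      1
lamp     8
pen      4
Name: ship_days, dtype: int64
Reading off the value at index 'lamp', we get 8.

8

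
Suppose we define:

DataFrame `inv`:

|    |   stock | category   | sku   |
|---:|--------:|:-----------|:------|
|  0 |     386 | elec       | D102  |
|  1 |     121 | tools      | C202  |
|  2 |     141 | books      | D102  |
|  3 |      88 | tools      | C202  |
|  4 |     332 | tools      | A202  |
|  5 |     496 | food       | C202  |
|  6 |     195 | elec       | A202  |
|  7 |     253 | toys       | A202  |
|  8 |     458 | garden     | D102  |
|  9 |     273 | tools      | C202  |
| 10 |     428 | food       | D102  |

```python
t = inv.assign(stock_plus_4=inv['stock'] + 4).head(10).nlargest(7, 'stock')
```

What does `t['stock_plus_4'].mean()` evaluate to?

345.857142857

add column stock_plus_4 = inv['stock'] + 4:
    stock category   sku  stock_plus_4
0     386     elec  D102           390
1     121    tools  C202           125
2     141    books  D102           145
3      88    tools  C202            92
4     332    tools  A202           336
5     496     food  C202           500
6     195     elec  A202           199
7     253     toys  A202           257
8     458   garden  D102           462
9     273    tools  C202           277
10    428     food  D102           432
take first 10 rows:
   stock category   sku  stock_plus_4
0    386     elec  D102           390
1    121    tools  C202           125
2    141    books  D102           145
3     88    tools  C202            92
4    332    tools  A202           336
5    496     food  C202           500
6    195     elec  A202           199
7    253     toys  A202           257
8    458   garden  D102           462
9    273    tools  C202           277
take 7 rows with largest stock:
   stock category   sku  stock_plus_4
5    496     food  C202           500
8    458   garden  D102           462
0    386     elec  D102           390
4    332    tools  A202           336
9    273    tools  C202           277
7    253     toys  A202           257
6    195     elec  A202           199
The mean of column 'stock_plus_4' is 345.857142857.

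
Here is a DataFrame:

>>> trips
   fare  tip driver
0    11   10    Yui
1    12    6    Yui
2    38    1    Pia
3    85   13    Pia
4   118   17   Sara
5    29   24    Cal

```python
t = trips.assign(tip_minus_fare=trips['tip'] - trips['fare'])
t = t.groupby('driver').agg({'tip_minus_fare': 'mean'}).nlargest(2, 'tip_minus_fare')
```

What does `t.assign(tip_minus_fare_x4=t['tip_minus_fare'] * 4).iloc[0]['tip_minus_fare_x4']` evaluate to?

-14.0

add column tip_minus_fare = trips['tip'] - trips['fare']:
   fare  tip driver  tip_minus_fare
0    11   10    Yui              -1
1    12    6    Yui              -6
2    38    1    Pia             -37
3    85   13    Pia             -72
4   118   17   Sara            -101
5    29   24    Cal              -5
group by driver, mean of tip_minus_fare:
        tip_minus_fare
driver                
Cal               -5.0
Pia              -54.5
Sara            -101.0
Yui               -3.5
take 2 rows with largest tip_minus_fare:
        tip_minus_fare
driver                
Yui               -3.5
Cal               -5.0
add column tip_minus_fare_x4 = t['tip_minus_fare'] * 4:
        tip_minus_fare  tip_minus_fare_x4
driver                                   
Yui               -3.5              -14.0
Cal               -5.0              -20.0
Reading off the value at position 0, column 'tip_minus_fare_x4', we get -14.0.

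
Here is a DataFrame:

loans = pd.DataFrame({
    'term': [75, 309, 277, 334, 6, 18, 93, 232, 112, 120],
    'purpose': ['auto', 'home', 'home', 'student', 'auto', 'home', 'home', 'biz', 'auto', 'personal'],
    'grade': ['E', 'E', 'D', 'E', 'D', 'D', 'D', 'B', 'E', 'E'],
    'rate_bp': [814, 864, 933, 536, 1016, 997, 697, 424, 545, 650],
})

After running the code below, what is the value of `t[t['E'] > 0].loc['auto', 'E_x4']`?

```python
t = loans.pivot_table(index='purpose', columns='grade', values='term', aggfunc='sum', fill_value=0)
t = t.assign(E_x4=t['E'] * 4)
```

pivot: rows=purpose, cols=grade, sum(term):
grade       B    D    E
purpose                
auto        0    6  187
biz       232    0    0
home        0  388  309
personal    0    0  120
student     0    0  334
add column E_x4 = t['E'] * 4:
grade       B    D    E  E_x4
purpose                      
auto        0    6  187   748
biz       232    0    0     0
home        0  388  309  1236
personal    0    0  120   480
student     0    0  334  1336
filter rows where E > 0:
grade     B    D    E  E_x4
purpose                    
auto      0    6  187   748
home      0  388  309  1236
personal  0    0  120   480
student   0    0  334  1336
Taking the value at row 'auto', column 'E_x4' gives 748.

748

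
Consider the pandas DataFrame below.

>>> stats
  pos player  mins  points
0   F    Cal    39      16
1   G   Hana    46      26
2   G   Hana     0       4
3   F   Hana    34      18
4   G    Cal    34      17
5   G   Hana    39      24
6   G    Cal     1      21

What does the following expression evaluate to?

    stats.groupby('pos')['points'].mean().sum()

35.4

group by pos, mean of points:
pos
F    17.0
G    18.4
Name: points, dtype: float64
Taking the sum of the resulting series gives 35.4.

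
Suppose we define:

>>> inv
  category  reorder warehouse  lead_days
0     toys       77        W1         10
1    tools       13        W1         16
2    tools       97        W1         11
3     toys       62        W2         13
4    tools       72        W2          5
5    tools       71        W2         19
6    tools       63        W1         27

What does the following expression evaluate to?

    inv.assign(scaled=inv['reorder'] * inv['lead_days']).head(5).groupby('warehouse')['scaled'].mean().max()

681.666666667

add column scaled = inv['reorder'] * inv['lead_days']:
  category  reorder warehouse  lead_days  scaled
0     toys       77        W1         10     770
1    tools       13        W1         16     208
2    tools       97        W1         11    1067
3     toys       62        W2         13     806
4    tools       72        W2          5     360
5    tools       71        W2         19    1349
6    tools       63        W1         27    1701
take first 5 rows:
  category  reorder warehouse  lead_days  scaled
0     toys       77        W1         10     770
1    tools       13        W1         16     208
2    tools       97        W1         11    1067
3     toys       62        W2         13     806
4    tools       72        W2          5     360
group by warehouse, mean of scaled:
warehouse
W1    681.666667
W2    583.000000
Name: scaled, dtype: float64
So max() = 681.666666667.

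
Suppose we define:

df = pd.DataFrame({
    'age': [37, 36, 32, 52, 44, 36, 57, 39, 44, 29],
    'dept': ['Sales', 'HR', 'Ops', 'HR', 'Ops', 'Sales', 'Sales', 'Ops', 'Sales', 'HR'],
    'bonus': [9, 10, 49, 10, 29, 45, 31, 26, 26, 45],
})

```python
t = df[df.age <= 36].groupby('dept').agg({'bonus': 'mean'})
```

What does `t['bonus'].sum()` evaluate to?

121.5

filter rows where age <= 36:
   age   dept  bonus
1   36     HR     10
2   32    Ops     49
5   36  Sales     45
9   29     HR     45
group by dept, mean of bonus:
       bonus
dept        
HR      27.5
Ops     49.0
Sales   45.0
So sum() = 121.5.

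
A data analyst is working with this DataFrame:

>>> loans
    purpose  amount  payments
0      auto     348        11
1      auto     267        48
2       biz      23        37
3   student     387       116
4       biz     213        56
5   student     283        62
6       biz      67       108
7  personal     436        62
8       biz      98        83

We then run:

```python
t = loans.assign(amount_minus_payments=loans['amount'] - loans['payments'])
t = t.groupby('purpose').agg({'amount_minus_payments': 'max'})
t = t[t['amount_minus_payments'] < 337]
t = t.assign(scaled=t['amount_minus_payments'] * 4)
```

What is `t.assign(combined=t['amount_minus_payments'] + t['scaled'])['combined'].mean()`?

add column amount_minus_payments = loans['amount'] - loans['payments']:
    purpose  amount  payments  amount_minus_payments
0      auto     348        11                    337
1      auto     267        48                    219
2       biz      23        37                    -14
3   student     387       116                    271
4       biz     213        56                    157
5   student     283        62                    221
6       biz      67       108                    -41
7  personal     436        62                    374
8       biz      98        83                     15
group by purpose, max of amount_minus_payments:
          amount_minus_payments
purpose                        
auto                        337
biz                         157
personal                    374
student                     271
filter rows where amount_minus_payments < 337:
         amount_minus_payments
purpose                       
biz                        157
student                    271
add column scaled = t['amount_minus_payments'] * 4:
         amount_minus_payments  scaled
purpose                               
biz                        157     628
student                    271    1084
add column combined = t['amount_minus_payments'] + t['scaled']:
         amount_minus_payments  scaled  combined
purpose                                         
biz                        157     628       785
student                    271    1084      1355
Finally, mean of column 'combined' = 1070.0.

1070.0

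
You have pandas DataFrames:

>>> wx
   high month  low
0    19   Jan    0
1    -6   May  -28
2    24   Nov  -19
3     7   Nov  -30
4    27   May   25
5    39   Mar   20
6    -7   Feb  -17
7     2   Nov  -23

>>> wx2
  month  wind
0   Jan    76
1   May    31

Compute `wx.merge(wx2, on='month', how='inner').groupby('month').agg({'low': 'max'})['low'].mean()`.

merge on 'month' (how='inner') → 3 rows:
   high month  low  wind
0    19   Jan    0    76
1    -6   May  -28    31
2    27   May   25    31
group by month, max of low:
       low
month     
Jan      0
May     25

12.5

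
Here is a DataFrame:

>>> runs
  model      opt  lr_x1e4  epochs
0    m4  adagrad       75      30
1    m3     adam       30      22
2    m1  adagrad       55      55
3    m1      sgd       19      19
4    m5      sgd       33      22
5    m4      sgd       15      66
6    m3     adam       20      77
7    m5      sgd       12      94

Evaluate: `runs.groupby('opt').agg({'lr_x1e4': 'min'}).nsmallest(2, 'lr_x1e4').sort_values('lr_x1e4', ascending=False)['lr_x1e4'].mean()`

16.0

group by opt, min of lr_x1e4:
         lr_x1e4
opt             
adagrad       55
adam          20
sgd           12
take 2 rows with smallest lr_x1e4:
      lr_x1e4
opt          
sgd        12
adam       20
sort by lr_x1e4 descending:
      lr_x1e4
opt          
adam       20
sgd        12
mean of column 'lr_x1e4' → 16.0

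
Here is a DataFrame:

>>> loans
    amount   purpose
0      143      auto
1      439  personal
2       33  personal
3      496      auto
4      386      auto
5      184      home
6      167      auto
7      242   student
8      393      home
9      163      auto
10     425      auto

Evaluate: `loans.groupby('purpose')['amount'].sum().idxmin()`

group by purpose, sum of amount:
purpose
auto        1780
home         577
personal     472
student      242
Name: amount, dtype: int64
Hence student.

student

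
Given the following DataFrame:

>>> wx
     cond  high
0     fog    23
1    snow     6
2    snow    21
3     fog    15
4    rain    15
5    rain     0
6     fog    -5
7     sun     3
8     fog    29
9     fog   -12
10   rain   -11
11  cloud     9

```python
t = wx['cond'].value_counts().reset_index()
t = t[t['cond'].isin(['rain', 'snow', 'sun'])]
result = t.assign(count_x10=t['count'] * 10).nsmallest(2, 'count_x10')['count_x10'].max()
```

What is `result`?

20

value_counts of cond:
cond
fog      5
rain     3
snow     2
sun      1
cloud    1
Name: count, dtype: int64
reset_index():
    cond  count
0    fog      5
1   rain      3
2   snow      2
3    sun      1
4  cloud      1
filter rows where cond in ['rain', 'snow', 'sun']:
   cond  count
1  rain      3
2  snow      2
3   sun      1
add column count_x10 = t['count'] * 10:
   cond  count  count_x10
1  rain      3         30
2  snow      2         20
3   sun      1         10
take 2 rows with smallest count_x10:
   cond  count  count_x10
3   sun      1         10
2  snow      2         20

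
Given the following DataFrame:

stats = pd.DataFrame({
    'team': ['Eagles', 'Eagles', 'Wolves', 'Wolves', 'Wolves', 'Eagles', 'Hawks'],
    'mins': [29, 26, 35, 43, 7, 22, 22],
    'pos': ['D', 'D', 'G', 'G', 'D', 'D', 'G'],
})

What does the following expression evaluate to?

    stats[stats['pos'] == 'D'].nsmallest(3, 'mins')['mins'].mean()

18.3333333333

filter rows where pos == 'D':
     team  mins pos
0  Eagles    29   D
1  Eagles    26   D
4  Wolves     7   D
5  Eagles    22   D
take 3 rows with smallest mins:
     team  mins pos
4  Wolves     7   D
5  Eagles    22   D
1  Eagles    26   D
So mean() = 18.3333333333.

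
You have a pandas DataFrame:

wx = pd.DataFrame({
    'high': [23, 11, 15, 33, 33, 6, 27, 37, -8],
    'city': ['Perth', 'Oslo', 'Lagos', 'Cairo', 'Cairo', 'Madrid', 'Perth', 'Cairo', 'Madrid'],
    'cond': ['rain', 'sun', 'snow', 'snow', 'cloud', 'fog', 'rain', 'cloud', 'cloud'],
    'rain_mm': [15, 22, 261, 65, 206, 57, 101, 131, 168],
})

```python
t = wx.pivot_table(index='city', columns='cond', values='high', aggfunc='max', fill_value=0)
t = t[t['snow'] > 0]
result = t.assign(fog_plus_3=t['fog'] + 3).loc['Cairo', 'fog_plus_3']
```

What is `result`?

pivot: rows=city, cols=cond, max(high):
cond    cloud  fog  rain  snow  sun
city                               
Cairo      37    0     0    33    0
Lagos       0    0     0    15    0
Madrid     -8    6     0     0    0
Oslo        0    0     0     0   11
Perth       0    0    27     0    0
filter rows where snow > 0:
cond   cloud  fog  rain  snow  sun
city                              
Cairo     37    0     0    33    0
Lagos      0    0     0    15    0
add column fog_plus_3 = t['fog'] + 3:
cond   cloud  fog  rain  snow  sun  fog_plus_3
city                                          
Cairo     37    0     0    33    0           3
Lagos      0    0     0    15    0           3
Taking the value at row 'Cairo', column 'fog_plus_3' gives 3.

3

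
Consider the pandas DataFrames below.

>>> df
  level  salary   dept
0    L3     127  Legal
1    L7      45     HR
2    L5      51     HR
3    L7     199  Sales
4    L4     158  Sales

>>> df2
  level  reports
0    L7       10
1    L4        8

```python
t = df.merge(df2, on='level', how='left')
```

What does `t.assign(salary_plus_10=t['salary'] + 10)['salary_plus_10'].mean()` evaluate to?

126.0

merge on 'level' (how='left') → 5 rows:
  level  salary   dept  reports
0    L3     127  Legal      NaN
1    L7      45     HR     10.0
2    L5      51     HR      NaN
3    L7     199  Sales     10.0
4    L4     158  Sales      8.0
add column salary_plus_10 = t['salary'] + 10:
  level  salary   dept  reports  salary_plus_10
0    L3     127  Legal      NaN             137
1    L7      45     HR     10.0              55
2    L5      51     HR      NaN              61
3    L7     199  Sales     10.0             209
4    L4     158  Sales      8.0             168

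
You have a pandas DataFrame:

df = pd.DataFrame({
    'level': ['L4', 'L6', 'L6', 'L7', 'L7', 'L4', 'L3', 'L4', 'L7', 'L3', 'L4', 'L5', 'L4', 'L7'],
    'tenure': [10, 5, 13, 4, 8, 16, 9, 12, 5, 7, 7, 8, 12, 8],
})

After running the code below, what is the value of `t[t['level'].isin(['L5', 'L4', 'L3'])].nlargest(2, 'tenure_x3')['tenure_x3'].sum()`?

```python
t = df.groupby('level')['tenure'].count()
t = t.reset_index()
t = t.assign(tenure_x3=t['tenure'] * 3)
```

21

group by level, count of tenure:
level
L3    2
L4    5
L5    1
L6    2
L7    4
Name: tenure, dtype: int64
reset_index():
  level  tenure
0    L3       2
1    L4       5
2    L5       1
3    L6       2
4    L7       4
add column tenure_x3 = t['tenure'] * 3:
  level  tenure  tenure_x3
0    L3       2          6
1    L4       5         15
2    L5       1          3
3    L6       2          6
4    L7       4         12
filter rows where level in ['L5', 'L4', 'L3']:
  level  tenure  tenure_x3
0    L3       2          6
1    L4       5         15
2    L5       1          3
take 2 rows with largest tenure_x3:
  level  tenure  tenure_x3
1    L4       5         15
0    L3       2          6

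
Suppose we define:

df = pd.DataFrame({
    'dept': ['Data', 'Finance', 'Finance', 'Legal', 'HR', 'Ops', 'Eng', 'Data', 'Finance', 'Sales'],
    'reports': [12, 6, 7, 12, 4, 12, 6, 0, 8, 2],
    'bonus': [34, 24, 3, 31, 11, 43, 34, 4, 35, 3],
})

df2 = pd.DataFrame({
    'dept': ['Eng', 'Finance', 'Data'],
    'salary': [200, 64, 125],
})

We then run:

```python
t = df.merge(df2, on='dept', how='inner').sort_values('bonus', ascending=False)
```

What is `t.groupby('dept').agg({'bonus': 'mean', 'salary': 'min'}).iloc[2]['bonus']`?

20.6666666667

merge on 'dept' (how='inner') → 6 rows:
      dept  reports  bonus  salary
0     Data       12     34     125
1  Finance        6     24      64
2  Finance        7      3      64
3      Eng        6     34     200
4     Data        0      4     125
5  Finance        8     35      64
sort by bonus descending:
      dept  reports  bonus  salary
5  Finance        8     35      64
0     Data       12     34     125
3      Eng        6     34     200
1  Finance        6     24      64
4     Data        0      4     125
2  Finance        7      3      64
group by dept: mean(bonus), min(salary):
             bonus  salary
dept                      
Data     19.000000     125
Eng      34.000000     200
Finance  20.666667      64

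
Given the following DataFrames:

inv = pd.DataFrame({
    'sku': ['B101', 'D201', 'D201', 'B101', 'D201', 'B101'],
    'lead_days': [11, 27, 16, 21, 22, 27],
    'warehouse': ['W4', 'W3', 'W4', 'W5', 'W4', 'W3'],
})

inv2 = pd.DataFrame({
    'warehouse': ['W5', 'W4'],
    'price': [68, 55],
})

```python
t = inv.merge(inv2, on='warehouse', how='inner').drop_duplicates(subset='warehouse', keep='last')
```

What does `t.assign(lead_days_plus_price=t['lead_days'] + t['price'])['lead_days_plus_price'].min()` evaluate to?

77

merge on 'warehouse' (how='inner') → 4 rows:
    sku  lead_days warehouse  price
0  B101         11        W4     55
1  D201         16        W4     55
2  B101         21        W5     68
3  D201         22        W4     55
drop duplicate warehouse (keep=last):
    sku  lead_days warehouse  price
2  B101         21        W5     68
3  D201         22        W4     55
add column lead_days_plus_price = t['lead_days'] + t['price']:
    sku  lead_days warehouse  price  lead_days_plus_price
2  B101         21        W5     68                    89
3  D201         22        W4     55                    77
Hence 77.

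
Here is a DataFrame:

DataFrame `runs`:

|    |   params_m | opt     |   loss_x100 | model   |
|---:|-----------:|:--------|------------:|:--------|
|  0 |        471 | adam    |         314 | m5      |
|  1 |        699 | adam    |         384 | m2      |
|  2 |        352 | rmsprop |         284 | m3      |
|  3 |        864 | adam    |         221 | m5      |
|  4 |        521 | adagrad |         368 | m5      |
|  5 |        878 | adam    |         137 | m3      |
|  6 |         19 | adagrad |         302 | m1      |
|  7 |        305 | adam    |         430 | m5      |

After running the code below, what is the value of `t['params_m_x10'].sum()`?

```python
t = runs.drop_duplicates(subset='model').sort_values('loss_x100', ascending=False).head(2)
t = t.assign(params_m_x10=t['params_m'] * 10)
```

11700

drop duplicate model (keep=first):
   params_m      opt  loss_x100 model
0       471     adam        314    m5
1       699     adam        384    m2
2       352  rmsprop        284    m3
6        19  adagrad        302    m1
sort by loss_x100 descending:
   params_m      opt  loss_x100 model
1       699     adam        384    m2
0       471     adam        314    m5
6        19  adagrad        302    m1
2       352  rmsprop        284    m3
take first 2 rows:
   params_m   opt  loss_x100 model
1       699  adam        384    m2
0       471  adam        314    m5
add column params_m_x10 = t['params_m'] * 10:
   params_m   opt  loss_x100 model  params_m_x10
1       699  adam        384    m2          6990
0       471  adam        314    m5          4710
Finally, sum of column 'params_m_x10' = 11700.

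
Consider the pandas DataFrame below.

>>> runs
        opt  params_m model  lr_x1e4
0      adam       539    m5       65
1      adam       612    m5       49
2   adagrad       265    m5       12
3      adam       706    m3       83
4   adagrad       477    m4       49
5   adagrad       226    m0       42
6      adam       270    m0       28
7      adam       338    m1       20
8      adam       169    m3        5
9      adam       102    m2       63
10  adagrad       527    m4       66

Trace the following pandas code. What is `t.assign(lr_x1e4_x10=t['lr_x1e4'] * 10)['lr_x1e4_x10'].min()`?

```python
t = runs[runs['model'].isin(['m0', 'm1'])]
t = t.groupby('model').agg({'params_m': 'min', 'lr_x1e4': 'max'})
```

filter rows where model in ['m0', 'm1']:
       opt  params_m model  lr_x1e4
5  adagrad       226    m0       42
6     adam       270    m0       28
7     adam       338    m1       20
group by model: min(params_m), max(lr_x1e4):
       params_m  lr_x1e4
model                   
m0          226       42
m1          338       20
add column lr_x1e4_x10 = t['lr_x1e4'] * 10:
       params_m  lr_x1e4  lr_x1e4_x10
model                                
m0          226       42          420
m1          338       20          200
Hence 200.

200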